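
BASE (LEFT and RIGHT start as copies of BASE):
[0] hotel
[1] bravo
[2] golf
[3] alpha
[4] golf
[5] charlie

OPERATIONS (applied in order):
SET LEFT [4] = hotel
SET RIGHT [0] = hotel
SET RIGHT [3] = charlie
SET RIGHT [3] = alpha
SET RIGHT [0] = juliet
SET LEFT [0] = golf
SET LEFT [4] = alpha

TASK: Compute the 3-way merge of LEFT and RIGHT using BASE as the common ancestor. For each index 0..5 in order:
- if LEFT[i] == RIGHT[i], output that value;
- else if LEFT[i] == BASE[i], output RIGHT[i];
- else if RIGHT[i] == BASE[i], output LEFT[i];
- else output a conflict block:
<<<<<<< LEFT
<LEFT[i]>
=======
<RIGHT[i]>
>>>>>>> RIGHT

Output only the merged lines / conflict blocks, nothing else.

Final LEFT:  [golf, bravo, golf, alpha, alpha, charlie]
Final RIGHT: [juliet, bravo, golf, alpha, golf, charlie]
i=0: BASE=hotel L=golf R=juliet all differ -> CONFLICT
i=1: L=bravo R=bravo -> agree -> bravo
i=2: L=golf R=golf -> agree -> golf
i=3: L=alpha R=alpha -> agree -> alpha
i=4: L=alpha, R=golf=BASE -> take LEFT -> alpha
i=5: L=charlie R=charlie -> agree -> charlie

Answer: <<<<<<< LEFT
golf
=======
juliet
>>>>>>> RIGHT
bravo
golf
alpha
alpha
charlie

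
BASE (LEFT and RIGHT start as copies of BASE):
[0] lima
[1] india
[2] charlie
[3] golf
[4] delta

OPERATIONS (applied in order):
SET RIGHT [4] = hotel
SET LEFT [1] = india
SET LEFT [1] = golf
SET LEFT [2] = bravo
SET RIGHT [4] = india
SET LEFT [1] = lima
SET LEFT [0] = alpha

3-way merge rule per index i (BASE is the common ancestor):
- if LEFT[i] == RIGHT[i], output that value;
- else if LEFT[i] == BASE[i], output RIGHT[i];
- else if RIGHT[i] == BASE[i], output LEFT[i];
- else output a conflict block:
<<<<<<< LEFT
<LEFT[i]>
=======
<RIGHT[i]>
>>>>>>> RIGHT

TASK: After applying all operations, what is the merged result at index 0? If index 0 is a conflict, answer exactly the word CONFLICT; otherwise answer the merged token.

Answer: alpha

Derivation:
Final LEFT:  [alpha, lima, bravo, golf, delta]
Final RIGHT: [lima, india, charlie, golf, india]
i=0: L=alpha, R=lima=BASE -> take LEFT -> alpha
i=1: L=lima, R=india=BASE -> take LEFT -> lima
i=2: L=bravo, R=charlie=BASE -> take LEFT -> bravo
i=3: L=golf R=golf -> agree -> golf
i=4: L=delta=BASE, R=india -> take RIGHT -> india
Index 0 -> alpha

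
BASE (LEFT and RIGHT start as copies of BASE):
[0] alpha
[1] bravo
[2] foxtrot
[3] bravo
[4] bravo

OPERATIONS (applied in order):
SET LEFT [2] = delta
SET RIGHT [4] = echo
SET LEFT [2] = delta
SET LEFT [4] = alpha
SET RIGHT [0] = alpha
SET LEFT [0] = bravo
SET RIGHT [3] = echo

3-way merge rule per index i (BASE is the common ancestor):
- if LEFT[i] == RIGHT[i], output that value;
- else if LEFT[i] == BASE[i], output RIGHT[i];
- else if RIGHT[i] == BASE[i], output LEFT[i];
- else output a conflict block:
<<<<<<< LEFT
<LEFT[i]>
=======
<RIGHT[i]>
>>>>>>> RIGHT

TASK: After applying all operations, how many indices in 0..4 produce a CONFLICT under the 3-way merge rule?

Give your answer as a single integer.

Final LEFT:  [bravo, bravo, delta, bravo, alpha]
Final RIGHT: [alpha, bravo, foxtrot, echo, echo]
i=0: L=bravo, R=alpha=BASE -> take LEFT -> bravo
i=1: L=bravo R=bravo -> agree -> bravo
i=2: L=delta, R=foxtrot=BASE -> take LEFT -> delta
i=3: L=bravo=BASE, R=echo -> take RIGHT -> echo
i=4: BASE=bravo L=alpha R=echo all differ -> CONFLICT
Conflict count: 1

Answer: 1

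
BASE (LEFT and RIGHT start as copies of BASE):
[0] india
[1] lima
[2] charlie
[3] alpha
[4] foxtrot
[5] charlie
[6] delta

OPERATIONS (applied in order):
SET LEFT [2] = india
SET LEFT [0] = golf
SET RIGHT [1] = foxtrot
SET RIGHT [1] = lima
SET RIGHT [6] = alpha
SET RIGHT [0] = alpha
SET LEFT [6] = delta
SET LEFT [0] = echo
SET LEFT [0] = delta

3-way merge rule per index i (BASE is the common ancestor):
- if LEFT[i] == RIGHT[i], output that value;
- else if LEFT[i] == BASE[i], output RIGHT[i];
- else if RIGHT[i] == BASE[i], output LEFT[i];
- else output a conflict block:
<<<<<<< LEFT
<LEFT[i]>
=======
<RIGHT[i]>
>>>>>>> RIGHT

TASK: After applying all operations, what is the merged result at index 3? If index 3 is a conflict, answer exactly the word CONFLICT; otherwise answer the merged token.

Final LEFT:  [delta, lima, india, alpha, foxtrot, charlie, delta]
Final RIGHT: [alpha, lima, charlie, alpha, foxtrot, charlie, alpha]
i=0: BASE=india L=delta R=alpha all differ -> CONFLICT
i=1: L=lima R=lima -> agree -> lima
i=2: L=india, R=charlie=BASE -> take LEFT -> india
i=3: L=alpha R=alpha -> agree -> alpha
i=4: L=foxtrot R=foxtrot -> agree -> foxtrot
i=5: L=charlie R=charlie -> agree -> charlie
i=6: L=delta=BASE, R=alpha -> take RIGHT -> alpha
Index 3 -> alpha

Answer: alpha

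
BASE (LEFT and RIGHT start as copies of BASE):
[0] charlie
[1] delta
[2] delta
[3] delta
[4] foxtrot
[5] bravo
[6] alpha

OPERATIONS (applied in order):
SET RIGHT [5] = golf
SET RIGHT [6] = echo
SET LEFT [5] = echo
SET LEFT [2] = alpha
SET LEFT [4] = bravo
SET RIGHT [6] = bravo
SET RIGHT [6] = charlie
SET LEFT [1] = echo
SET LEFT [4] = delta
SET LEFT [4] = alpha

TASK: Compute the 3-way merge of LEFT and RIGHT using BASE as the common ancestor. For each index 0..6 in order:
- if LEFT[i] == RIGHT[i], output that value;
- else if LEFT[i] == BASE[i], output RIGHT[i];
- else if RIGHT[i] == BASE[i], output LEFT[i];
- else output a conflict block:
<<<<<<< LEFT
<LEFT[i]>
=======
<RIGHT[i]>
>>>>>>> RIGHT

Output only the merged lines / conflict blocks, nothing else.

Final LEFT:  [charlie, echo, alpha, delta, alpha, echo, alpha]
Final RIGHT: [charlie, delta, delta, delta, foxtrot, golf, charlie]
i=0: L=charlie R=charlie -> agree -> charlie
i=1: L=echo, R=delta=BASE -> take LEFT -> echo
i=2: L=alpha, R=delta=BASE -> take LEFT -> alpha
i=3: L=delta R=delta -> agree -> delta
i=4: L=alpha, R=foxtrot=BASE -> take LEFT -> alpha
i=5: BASE=bravo L=echo R=golf all differ -> CONFLICT
i=6: L=alpha=BASE, R=charlie -> take RIGHT -> charlie

Answer: charlie
echo
alpha
delta
alpha
<<<<<<< LEFT
echo
=======
golf
>>>>>>> RIGHT
charlie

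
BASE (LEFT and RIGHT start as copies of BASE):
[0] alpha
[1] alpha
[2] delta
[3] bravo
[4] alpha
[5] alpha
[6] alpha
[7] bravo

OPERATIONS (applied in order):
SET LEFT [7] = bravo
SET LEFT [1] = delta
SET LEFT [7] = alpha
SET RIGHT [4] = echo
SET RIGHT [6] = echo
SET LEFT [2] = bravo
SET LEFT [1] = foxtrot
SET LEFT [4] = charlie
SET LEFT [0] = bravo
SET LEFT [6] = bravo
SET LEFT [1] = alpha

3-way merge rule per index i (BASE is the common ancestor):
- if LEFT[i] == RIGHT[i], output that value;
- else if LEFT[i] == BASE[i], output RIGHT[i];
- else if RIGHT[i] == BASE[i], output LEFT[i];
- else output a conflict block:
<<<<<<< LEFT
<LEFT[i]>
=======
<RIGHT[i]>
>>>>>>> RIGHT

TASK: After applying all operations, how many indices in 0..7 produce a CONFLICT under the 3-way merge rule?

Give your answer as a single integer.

Final LEFT:  [bravo, alpha, bravo, bravo, charlie, alpha, bravo, alpha]
Final RIGHT: [alpha, alpha, delta, bravo, echo, alpha, echo, bravo]
i=0: L=bravo, R=alpha=BASE -> take LEFT -> bravo
i=1: L=alpha R=alpha -> agree -> alpha
i=2: L=bravo, R=delta=BASE -> take LEFT -> bravo
i=3: L=bravo R=bravo -> agree -> bravo
i=4: BASE=alpha L=charlie R=echo all differ -> CONFLICT
i=5: L=alpha R=alpha -> agree -> alpha
i=6: BASE=alpha L=bravo R=echo all differ -> CONFLICT
i=7: L=alpha, R=bravo=BASE -> take LEFT -> alpha
Conflict count: 2

Answer: 2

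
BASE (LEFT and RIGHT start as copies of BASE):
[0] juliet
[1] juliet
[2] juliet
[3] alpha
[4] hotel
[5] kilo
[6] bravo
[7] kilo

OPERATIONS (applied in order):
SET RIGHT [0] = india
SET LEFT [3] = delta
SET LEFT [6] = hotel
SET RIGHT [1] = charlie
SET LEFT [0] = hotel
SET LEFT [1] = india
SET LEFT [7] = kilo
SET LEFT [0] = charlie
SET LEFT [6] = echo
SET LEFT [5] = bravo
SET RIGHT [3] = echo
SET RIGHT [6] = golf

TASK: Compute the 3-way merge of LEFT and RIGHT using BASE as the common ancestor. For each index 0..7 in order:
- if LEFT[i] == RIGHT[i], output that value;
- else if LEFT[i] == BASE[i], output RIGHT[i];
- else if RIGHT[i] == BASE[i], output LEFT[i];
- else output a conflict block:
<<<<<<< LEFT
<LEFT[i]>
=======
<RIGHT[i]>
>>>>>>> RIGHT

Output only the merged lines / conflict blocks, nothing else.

Final LEFT:  [charlie, india, juliet, delta, hotel, bravo, echo, kilo]
Final RIGHT: [india, charlie, juliet, echo, hotel, kilo, golf, kilo]
i=0: BASE=juliet L=charlie R=india all differ -> CONFLICT
i=1: BASE=juliet L=india R=charlie all differ -> CONFLICT
i=2: L=juliet R=juliet -> agree -> juliet
i=3: BASE=alpha L=delta R=echo all differ -> CONFLICT
i=4: L=hotel R=hotel -> agree -> hotel
i=5: L=bravo, R=kilo=BASE -> take LEFT -> bravo
i=6: BASE=bravo L=echo R=golf all differ -> CONFLICT
i=7: L=kilo R=kilo -> agree -> kilo

Answer: <<<<<<< LEFT
charlie
=======
india
>>>>>>> RIGHT
<<<<<<< LEFT
india
=======
charlie
>>>>>>> RIGHT
juliet
<<<<<<< LEFT
delta
=======
echo
>>>>>>> RIGHT
hotel
bravo
<<<<<<< LEFT
echo
=======
golf
>>>>>>> RIGHT
kilo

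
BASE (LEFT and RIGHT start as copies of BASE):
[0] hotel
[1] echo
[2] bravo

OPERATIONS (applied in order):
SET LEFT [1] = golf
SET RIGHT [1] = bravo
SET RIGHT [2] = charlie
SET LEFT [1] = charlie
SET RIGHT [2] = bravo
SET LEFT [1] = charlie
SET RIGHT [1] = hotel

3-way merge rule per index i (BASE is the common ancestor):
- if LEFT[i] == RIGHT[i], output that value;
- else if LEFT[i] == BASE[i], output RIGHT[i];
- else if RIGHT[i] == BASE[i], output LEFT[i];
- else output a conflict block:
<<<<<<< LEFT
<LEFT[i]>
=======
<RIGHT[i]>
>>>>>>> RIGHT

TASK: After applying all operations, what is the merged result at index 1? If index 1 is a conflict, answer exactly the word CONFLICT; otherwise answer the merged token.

Final LEFT:  [hotel, charlie, bravo]
Final RIGHT: [hotel, hotel, bravo]
i=0: L=hotel R=hotel -> agree -> hotel
i=1: BASE=echo L=charlie R=hotel all differ -> CONFLICT
i=2: L=bravo R=bravo -> agree -> bravo
Index 1 -> CONFLICT

Answer: CONFLICT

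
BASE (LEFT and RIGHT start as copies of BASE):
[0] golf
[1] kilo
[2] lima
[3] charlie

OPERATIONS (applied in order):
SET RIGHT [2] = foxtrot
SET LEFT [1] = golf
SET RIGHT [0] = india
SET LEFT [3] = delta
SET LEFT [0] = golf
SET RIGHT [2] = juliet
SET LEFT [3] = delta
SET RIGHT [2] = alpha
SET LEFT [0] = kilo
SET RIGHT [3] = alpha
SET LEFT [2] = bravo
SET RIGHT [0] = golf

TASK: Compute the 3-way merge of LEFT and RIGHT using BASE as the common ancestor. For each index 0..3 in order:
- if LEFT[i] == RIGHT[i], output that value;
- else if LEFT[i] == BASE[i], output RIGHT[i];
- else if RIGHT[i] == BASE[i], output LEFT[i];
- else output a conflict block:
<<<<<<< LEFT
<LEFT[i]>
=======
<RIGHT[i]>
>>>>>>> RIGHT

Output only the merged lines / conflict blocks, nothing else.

Answer: kilo
golf
<<<<<<< LEFT
bravo
=======
alpha
>>>>>>> RIGHT
<<<<<<< LEFT
delta
=======
alpha
>>>>>>> RIGHT

Derivation:
Final LEFT:  [kilo, golf, bravo, delta]
Final RIGHT: [golf, kilo, alpha, alpha]
i=0: L=kilo, R=golf=BASE -> take LEFT -> kilo
i=1: L=golf, R=kilo=BASE -> take LEFT -> golf
i=2: BASE=lima L=bravo R=alpha all differ -> CONFLICT
i=3: BASE=charlie L=delta R=alpha all differ -> CONFLICT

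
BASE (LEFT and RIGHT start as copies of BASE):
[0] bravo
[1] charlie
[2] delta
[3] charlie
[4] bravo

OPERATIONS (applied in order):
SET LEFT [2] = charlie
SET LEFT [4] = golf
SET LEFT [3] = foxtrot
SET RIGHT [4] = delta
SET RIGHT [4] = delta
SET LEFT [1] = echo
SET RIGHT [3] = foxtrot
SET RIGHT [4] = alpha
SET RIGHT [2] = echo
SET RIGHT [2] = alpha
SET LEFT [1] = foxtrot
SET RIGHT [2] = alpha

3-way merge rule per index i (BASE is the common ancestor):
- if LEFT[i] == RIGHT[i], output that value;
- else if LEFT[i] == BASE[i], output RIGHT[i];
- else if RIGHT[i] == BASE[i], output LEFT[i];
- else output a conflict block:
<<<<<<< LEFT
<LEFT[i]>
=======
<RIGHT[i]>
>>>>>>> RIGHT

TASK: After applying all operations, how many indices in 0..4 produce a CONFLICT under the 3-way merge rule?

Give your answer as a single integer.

Final LEFT:  [bravo, foxtrot, charlie, foxtrot, golf]
Final RIGHT: [bravo, charlie, alpha, foxtrot, alpha]
i=0: L=bravo R=bravo -> agree -> bravo
i=1: L=foxtrot, R=charlie=BASE -> take LEFT -> foxtrot
i=2: BASE=delta L=charlie R=alpha all differ -> CONFLICT
i=3: L=foxtrot R=foxtrot -> agree -> foxtrot
i=4: BASE=bravo L=golf R=alpha all differ -> CONFLICT
Conflict count: 2

Answer: 2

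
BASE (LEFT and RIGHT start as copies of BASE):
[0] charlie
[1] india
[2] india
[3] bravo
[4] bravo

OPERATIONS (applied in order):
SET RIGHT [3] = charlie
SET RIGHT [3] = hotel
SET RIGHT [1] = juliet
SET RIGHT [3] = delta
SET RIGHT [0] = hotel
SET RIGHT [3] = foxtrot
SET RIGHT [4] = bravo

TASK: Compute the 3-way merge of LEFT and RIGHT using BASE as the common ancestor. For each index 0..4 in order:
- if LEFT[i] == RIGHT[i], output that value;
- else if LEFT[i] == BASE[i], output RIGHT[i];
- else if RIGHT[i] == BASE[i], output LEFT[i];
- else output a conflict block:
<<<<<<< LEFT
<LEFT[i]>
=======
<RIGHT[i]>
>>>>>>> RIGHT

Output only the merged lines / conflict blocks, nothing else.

Answer: hotel
juliet
india
foxtrot
bravo

Derivation:
Final LEFT:  [charlie, india, india, bravo, bravo]
Final RIGHT: [hotel, juliet, india, foxtrot, bravo]
i=0: L=charlie=BASE, R=hotel -> take RIGHT -> hotel
i=1: L=india=BASE, R=juliet -> take RIGHT -> juliet
i=2: L=india R=india -> agree -> india
i=3: L=bravo=BASE, R=foxtrot -> take RIGHT -> foxtrot
i=4: L=bravo R=bravo -> agree -> bravo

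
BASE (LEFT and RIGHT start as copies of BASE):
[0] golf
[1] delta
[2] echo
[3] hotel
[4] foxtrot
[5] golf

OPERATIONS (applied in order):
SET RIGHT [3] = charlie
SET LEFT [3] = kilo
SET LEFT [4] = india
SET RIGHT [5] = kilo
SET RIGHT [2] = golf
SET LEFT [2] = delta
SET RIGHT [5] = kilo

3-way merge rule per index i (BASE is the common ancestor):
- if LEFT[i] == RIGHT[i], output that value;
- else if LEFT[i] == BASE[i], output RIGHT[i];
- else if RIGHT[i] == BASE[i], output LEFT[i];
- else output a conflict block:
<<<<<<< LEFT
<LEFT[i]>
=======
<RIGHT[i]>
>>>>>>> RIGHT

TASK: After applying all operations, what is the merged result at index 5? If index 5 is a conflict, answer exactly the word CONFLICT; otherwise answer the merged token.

Answer: kilo

Derivation:
Final LEFT:  [golf, delta, delta, kilo, india, golf]
Final RIGHT: [golf, delta, golf, charlie, foxtrot, kilo]
i=0: L=golf R=golf -> agree -> golf
i=1: L=delta R=delta -> agree -> delta
i=2: BASE=echo L=delta R=golf all differ -> CONFLICT
i=3: BASE=hotel L=kilo R=charlie all differ -> CONFLICT
i=4: L=india, R=foxtrot=BASE -> take LEFT -> india
i=5: L=golf=BASE, R=kilo -> take RIGHT -> kilo
Index 5 -> kilo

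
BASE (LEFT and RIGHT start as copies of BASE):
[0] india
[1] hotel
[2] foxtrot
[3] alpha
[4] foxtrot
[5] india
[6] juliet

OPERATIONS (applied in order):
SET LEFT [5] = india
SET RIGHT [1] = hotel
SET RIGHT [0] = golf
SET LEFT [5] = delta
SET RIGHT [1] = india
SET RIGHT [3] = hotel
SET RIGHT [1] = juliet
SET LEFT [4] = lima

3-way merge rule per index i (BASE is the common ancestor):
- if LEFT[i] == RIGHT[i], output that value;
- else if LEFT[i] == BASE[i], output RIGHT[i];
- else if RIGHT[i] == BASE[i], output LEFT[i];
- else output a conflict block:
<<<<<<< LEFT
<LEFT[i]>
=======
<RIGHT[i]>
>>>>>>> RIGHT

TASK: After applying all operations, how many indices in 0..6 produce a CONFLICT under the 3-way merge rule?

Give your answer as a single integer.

Answer: 0

Derivation:
Final LEFT:  [india, hotel, foxtrot, alpha, lima, delta, juliet]
Final RIGHT: [golf, juliet, foxtrot, hotel, foxtrot, india, juliet]
i=0: L=india=BASE, R=golf -> take RIGHT -> golf
i=1: L=hotel=BASE, R=juliet -> take RIGHT -> juliet
i=2: L=foxtrot R=foxtrot -> agree -> foxtrot
i=3: L=alpha=BASE, R=hotel -> take RIGHT -> hotel
i=4: L=lima, R=foxtrot=BASE -> take LEFT -> lima
i=5: L=delta, R=india=BASE -> take LEFT -> delta
i=6: L=juliet R=juliet -> agree -> juliet
Conflict count: 0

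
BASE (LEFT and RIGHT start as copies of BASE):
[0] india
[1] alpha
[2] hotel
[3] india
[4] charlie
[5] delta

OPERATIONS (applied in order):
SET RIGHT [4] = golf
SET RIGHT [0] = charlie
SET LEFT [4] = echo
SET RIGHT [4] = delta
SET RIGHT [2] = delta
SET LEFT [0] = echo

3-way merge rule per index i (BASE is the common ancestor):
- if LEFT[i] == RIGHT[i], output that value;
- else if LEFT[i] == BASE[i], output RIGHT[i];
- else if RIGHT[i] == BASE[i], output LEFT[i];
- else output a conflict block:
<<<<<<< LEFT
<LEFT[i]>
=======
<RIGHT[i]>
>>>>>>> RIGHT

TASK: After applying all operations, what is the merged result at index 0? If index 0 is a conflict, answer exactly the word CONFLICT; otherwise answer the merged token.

Final LEFT:  [echo, alpha, hotel, india, echo, delta]
Final RIGHT: [charlie, alpha, delta, india, delta, delta]
i=0: BASE=india L=echo R=charlie all differ -> CONFLICT
i=1: L=alpha R=alpha -> agree -> alpha
i=2: L=hotel=BASE, R=delta -> take RIGHT -> delta
i=3: L=india R=india -> agree -> india
i=4: BASE=charlie L=echo R=delta all differ -> CONFLICT
i=5: L=delta R=delta -> agree -> delta
Index 0 -> CONFLICT

Answer: CONFLICT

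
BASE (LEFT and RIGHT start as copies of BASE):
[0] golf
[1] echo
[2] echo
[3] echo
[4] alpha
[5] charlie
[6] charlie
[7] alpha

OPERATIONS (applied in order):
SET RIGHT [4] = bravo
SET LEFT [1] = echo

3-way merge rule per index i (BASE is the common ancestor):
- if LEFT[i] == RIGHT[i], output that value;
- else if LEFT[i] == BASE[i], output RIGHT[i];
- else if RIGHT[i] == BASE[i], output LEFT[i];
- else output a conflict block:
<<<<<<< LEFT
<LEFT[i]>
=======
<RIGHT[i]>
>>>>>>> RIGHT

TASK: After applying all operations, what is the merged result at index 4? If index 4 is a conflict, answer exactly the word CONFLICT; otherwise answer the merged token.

Final LEFT:  [golf, echo, echo, echo, alpha, charlie, charlie, alpha]
Final RIGHT: [golf, echo, echo, echo, bravo, charlie, charlie, alpha]
i=0: L=golf R=golf -> agree -> golf
i=1: L=echo R=echo -> agree -> echo
i=2: L=echo R=echo -> agree -> echo
i=3: L=echo R=echo -> agree -> echo
i=4: L=alpha=BASE, R=bravo -> take RIGHT -> bravo
i=5: L=charlie R=charlie -> agree -> charlie
i=6: L=charlie R=charlie -> agree -> charlie
i=7: L=alpha R=alpha -> agree -> alpha
Index 4 -> bravo

Answer: bravo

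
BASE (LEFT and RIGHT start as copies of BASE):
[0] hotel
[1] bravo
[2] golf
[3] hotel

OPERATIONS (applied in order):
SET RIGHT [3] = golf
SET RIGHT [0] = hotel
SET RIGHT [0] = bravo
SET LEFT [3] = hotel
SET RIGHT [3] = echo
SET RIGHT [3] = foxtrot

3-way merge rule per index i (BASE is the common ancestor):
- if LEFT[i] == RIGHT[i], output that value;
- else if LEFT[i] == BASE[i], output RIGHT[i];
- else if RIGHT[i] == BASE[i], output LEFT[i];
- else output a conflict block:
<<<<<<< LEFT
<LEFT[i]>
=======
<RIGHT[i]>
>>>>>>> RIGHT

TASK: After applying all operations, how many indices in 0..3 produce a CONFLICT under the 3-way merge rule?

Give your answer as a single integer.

Answer: 0

Derivation:
Final LEFT:  [hotel, bravo, golf, hotel]
Final RIGHT: [bravo, bravo, golf, foxtrot]
i=0: L=hotel=BASE, R=bravo -> take RIGHT -> bravo
i=1: L=bravo R=bravo -> agree -> bravo
i=2: L=golf R=golf -> agree -> golf
i=3: L=hotel=BASE, R=foxtrot -> take RIGHT -> foxtrot
Conflict count: 0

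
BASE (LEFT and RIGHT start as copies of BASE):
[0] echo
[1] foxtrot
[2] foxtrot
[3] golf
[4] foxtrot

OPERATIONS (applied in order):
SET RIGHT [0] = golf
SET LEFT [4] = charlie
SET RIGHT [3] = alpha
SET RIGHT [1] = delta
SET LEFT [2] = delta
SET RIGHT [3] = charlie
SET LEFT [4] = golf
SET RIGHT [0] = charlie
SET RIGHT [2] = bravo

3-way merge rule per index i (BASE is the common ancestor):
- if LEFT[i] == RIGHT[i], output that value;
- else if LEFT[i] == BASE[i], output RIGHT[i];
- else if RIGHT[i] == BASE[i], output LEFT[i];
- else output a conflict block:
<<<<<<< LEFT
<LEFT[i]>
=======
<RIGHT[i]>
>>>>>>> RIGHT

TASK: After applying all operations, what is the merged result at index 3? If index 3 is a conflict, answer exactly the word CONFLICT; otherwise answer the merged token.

Answer: charlie

Derivation:
Final LEFT:  [echo, foxtrot, delta, golf, golf]
Final RIGHT: [charlie, delta, bravo, charlie, foxtrot]
i=0: L=echo=BASE, R=charlie -> take RIGHT -> charlie
i=1: L=foxtrot=BASE, R=delta -> take RIGHT -> delta
i=2: BASE=foxtrot L=delta R=bravo all differ -> CONFLICT
i=3: L=golf=BASE, R=charlie -> take RIGHT -> charlie
i=4: L=golf, R=foxtrot=BASE -> take LEFT -> golf
Index 3 -> charlie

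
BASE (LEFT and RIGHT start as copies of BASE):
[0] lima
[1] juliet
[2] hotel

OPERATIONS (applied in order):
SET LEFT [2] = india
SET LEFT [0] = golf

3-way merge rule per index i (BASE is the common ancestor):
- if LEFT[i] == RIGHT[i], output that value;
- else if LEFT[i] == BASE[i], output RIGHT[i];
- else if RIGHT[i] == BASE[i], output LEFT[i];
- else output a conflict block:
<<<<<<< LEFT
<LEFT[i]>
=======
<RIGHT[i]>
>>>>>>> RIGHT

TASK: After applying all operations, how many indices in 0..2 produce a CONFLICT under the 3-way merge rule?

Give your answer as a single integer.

Answer: 0

Derivation:
Final LEFT:  [golf, juliet, india]
Final RIGHT: [lima, juliet, hotel]
i=0: L=golf, R=lima=BASE -> take LEFT -> golf
i=1: L=juliet R=juliet -> agree -> juliet
i=2: L=india, R=hotel=BASE -> take LEFT -> india
Conflict count: 0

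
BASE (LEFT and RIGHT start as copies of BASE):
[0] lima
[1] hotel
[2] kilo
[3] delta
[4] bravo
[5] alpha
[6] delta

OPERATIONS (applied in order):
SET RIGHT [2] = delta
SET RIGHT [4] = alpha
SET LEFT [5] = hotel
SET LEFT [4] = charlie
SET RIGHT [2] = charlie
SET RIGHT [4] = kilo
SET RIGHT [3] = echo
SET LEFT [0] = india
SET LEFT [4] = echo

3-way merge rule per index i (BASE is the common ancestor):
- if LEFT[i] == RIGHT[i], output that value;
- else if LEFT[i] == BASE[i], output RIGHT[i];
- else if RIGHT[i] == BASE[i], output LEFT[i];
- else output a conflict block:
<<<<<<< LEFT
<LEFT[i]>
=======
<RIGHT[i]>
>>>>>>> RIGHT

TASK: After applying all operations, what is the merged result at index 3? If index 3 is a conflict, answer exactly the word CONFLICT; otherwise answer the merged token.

Final LEFT:  [india, hotel, kilo, delta, echo, hotel, delta]
Final RIGHT: [lima, hotel, charlie, echo, kilo, alpha, delta]
i=0: L=india, R=lima=BASE -> take LEFT -> india
i=1: L=hotel R=hotel -> agree -> hotel
i=2: L=kilo=BASE, R=charlie -> take RIGHT -> charlie
i=3: L=delta=BASE, R=echo -> take RIGHT -> echo
i=4: BASE=bravo L=echo R=kilo all differ -> CONFLICT
i=5: L=hotel, R=alpha=BASE -> take LEFT -> hotel
i=6: L=delta R=delta -> agree -> delta
Index 3 -> echo

Answer: echo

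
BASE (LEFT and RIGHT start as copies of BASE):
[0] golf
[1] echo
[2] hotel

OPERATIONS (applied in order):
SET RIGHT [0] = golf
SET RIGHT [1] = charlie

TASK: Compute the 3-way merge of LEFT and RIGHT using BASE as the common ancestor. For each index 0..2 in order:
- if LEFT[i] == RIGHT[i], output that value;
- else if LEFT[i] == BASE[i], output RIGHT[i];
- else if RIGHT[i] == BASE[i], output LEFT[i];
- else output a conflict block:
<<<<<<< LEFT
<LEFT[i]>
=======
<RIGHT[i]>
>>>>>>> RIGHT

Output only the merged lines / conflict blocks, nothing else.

Answer: golf
charlie
hotel

Derivation:
Final LEFT:  [golf, echo, hotel]
Final RIGHT: [golf, charlie, hotel]
i=0: L=golf R=golf -> agree -> golf
i=1: L=echo=BASE, R=charlie -> take RIGHT -> charlie
i=2: L=hotel R=hotel -> agree -> hotel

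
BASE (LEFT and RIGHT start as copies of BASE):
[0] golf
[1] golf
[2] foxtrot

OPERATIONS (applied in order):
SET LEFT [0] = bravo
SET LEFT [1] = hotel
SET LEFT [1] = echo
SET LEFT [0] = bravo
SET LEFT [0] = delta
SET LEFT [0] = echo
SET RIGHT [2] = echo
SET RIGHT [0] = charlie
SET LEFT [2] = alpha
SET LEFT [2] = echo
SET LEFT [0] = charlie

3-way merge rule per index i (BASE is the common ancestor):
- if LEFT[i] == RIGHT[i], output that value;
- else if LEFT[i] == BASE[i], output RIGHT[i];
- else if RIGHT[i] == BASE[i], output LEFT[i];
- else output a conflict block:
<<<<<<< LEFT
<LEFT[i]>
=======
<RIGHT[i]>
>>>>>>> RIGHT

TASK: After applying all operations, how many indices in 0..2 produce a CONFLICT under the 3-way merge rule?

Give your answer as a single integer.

Answer: 0

Derivation:
Final LEFT:  [charlie, echo, echo]
Final RIGHT: [charlie, golf, echo]
i=0: L=charlie R=charlie -> agree -> charlie
i=1: L=echo, R=golf=BASE -> take LEFT -> echo
i=2: L=echo R=echo -> agree -> echo
Conflict count: 0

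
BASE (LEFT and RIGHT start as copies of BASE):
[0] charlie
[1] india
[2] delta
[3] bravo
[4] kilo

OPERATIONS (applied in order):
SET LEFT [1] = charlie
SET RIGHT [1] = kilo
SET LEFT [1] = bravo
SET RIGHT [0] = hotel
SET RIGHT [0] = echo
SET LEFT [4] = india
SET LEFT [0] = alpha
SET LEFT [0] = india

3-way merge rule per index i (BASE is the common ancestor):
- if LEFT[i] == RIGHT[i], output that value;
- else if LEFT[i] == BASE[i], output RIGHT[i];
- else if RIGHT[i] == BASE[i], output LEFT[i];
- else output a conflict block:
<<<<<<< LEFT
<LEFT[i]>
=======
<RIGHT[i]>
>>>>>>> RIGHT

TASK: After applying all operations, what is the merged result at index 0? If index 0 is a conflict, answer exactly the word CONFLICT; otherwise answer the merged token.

Final LEFT:  [india, bravo, delta, bravo, india]
Final RIGHT: [echo, kilo, delta, bravo, kilo]
i=0: BASE=charlie L=india R=echo all differ -> CONFLICT
i=1: BASE=india L=bravo R=kilo all differ -> CONFLICT
i=2: L=delta R=delta -> agree -> delta
i=3: L=bravo R=bravo -> agree -> bravo
i=4: L=india, R=kilo=BASE -> take LEFT -> india
Index 0 -> CONFLICT

Answer: CONFLICT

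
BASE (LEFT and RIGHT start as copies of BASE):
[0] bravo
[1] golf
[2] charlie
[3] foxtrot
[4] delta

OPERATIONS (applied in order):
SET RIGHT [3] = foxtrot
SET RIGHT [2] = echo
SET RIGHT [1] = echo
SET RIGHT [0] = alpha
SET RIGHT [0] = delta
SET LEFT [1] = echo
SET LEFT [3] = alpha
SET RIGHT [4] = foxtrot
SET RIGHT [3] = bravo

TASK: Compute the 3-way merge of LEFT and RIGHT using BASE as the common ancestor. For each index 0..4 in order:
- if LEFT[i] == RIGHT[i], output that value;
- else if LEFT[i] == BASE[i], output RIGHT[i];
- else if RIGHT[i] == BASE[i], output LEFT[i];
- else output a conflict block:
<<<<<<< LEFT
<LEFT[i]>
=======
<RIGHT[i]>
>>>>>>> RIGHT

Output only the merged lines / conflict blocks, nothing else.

Answer: delta
echo
echo
<<<<<<< LEFT
alpha
=======
bravo
>>>>>>> RIGHT
foxtrot

Derivation:
Final LEFT:  [bravo, echo, charlie, alpha, delta]
Final RIGHT: [delta, echo, echo, bravo, foxtrot]
i=0: L=bravo=BASE, R=delta -> take RIGHT -> delta
i=1: L=echo R=echo -> agree -> echo
i=2: L=charlie=BASE, R=echo -> take RIGHT -> echo
i=3: BASE=foxtrot L=alpha R=bravo all differ -> CONFLICT
i=4: L=delta=BASE, R=foxtrot -> take RIGHT -> foxtrot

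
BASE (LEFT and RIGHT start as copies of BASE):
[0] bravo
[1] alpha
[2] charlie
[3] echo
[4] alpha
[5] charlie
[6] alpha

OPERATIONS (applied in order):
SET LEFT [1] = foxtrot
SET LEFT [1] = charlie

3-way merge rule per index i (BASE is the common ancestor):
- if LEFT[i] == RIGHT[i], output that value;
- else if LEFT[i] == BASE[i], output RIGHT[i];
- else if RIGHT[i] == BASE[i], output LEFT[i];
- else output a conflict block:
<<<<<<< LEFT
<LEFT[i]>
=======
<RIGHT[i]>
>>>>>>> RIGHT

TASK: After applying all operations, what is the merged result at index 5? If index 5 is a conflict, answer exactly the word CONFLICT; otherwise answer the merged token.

Answer: charlie

Derivation:
Final LEFT:  [bravo, charlie, charlie, echo, alpha, charlie, alpha]
Final RIGHT: [bravo, alpha, charlie, echo, alpha, charlie, alpha]
i=0: L=bravo R=bravo -> agree -> bravo
i=1: L=charlie, R=alpha=BASE -> take LEFT -> charlie
i=2: L=charlie R=charlie -> agree -> charlie
i=3: L=echo R=echo -> agree -> echo
i=4: L=alpha R=alpha -> agree -> alpha
i=5: L=charlie R=charlie -> agree -> charlie
i=6: L=alpha R=alpha -> agree -> alpha
Index 5 -> charlie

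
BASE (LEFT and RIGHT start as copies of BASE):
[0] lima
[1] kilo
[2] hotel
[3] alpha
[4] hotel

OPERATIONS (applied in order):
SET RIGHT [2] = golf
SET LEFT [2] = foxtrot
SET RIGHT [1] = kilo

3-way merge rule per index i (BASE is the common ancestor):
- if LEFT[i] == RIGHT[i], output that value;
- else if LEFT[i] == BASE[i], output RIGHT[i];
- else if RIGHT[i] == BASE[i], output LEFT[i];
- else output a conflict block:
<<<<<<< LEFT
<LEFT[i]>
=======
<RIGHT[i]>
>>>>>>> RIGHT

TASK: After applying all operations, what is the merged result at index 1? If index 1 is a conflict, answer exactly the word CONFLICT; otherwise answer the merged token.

Final LEFT:  [lima, kilo, foxtrot, alpha, hotel]
Final RIGHT: [lima, kilo, golf, alpha, hotel]
i=0: L=lima R=lima -> agree -> lima
i=1: L=kilo R=kilo -> agree -> kilo
i=2: BASE=hotel L=foxtrot R=golf all differ -> CONFLICT
i=3: L=alpha R=alpha -> agree -> alpha
i=4: L=hotel R=hotel -> agree -> hotel
Index 1 -> kilo

Answer: kilo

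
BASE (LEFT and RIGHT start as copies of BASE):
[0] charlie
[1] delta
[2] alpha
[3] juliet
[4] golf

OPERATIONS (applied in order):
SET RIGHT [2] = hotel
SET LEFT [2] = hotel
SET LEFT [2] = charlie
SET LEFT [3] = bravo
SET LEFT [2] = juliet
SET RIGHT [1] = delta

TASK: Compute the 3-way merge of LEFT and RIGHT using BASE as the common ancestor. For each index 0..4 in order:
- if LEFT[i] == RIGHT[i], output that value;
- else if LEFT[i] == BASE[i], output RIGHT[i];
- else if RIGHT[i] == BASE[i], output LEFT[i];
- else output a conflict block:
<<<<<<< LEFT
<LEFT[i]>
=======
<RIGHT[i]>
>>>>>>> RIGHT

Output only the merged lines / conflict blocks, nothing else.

Final LEFT:  [charlie, delta, juliet, bravo, golf]
Final RIGHT: [charlie, delta, hotel, juliet, golf]
i=0: L=charlie R=charlie -> agree -> charlie
i=1: L=delta R=delta -> agree -> delta
i=2: BASE=alpha L=juliet R=hotel all differ -> CONFLICT
i=3: L=bravo, R=juliet=BASE -> take LEFT -> bravo
i=4: L=golf R=golf -> agree -> golf

Answer: charlie
delta
<<<<<<< LEFT
juliet
=======
hotel
>>>>>>> RIGHT
bravo
golf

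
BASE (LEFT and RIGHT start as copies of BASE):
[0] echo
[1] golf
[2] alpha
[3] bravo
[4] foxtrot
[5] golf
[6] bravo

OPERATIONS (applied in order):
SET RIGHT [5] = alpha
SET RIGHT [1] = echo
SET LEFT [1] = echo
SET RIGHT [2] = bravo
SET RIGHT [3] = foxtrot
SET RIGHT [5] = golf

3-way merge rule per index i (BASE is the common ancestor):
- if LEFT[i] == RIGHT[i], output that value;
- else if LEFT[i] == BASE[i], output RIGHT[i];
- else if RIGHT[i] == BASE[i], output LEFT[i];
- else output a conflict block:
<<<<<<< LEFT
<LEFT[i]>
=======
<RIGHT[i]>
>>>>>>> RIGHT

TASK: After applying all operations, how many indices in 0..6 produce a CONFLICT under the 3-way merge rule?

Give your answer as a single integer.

Answer: 0

Derivation:
Final LEFT:  [echo, echo, alpha, bravo, foxtrot, golf, bravo]
Final RIGHT: [echo, echo, bravo, foxtrot, foxtrot, golf, bravo]
i=0: L=echo R=echo -> agree -> echo
i=1: L=echo R=echo -> agree -> echo
i=2: L=alpha=BASE, R=bravo -> take RIGHT -> bravo
i=3: L=bravo=BASE, R=foxtrot -> take RIGHT -> foxtrot
i=4: L=foxtrot R=foxtrot -> agree -> foxtrot
i=5: L=golf R=golf -> agree -> golf
i=6: L=bravo R=bravo -> agree -> bravo
Conflict count: 0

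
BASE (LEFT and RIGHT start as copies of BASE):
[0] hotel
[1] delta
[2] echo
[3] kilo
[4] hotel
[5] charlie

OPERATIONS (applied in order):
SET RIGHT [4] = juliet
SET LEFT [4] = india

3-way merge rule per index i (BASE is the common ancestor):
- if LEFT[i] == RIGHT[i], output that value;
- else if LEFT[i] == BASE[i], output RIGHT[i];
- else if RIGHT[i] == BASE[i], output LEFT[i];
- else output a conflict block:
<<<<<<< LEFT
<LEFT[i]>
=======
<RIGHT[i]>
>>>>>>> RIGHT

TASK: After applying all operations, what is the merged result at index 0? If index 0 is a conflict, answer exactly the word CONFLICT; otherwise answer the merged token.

Final LEFT:  [hotel, delta, echo, kilo, india, charlie]
Final RIGHT: [hotel, delta, echo, kilo, juliet, charlie]
i=0: L=hotel R=hotel -> agree -> hotel
i=1: L=delta R=delta -> agree -> delta
i=2: L=echo R=echo -> agree -> echo
i=3: L=kilo R=kilo -> agree -> kilo
i=4: BASE=hotel L=india R=juliet all differ -> CONFLICT
i=5: L=charlie R=charlie -> agree -> charlie
Index 0 -> hotel

Answer: hotel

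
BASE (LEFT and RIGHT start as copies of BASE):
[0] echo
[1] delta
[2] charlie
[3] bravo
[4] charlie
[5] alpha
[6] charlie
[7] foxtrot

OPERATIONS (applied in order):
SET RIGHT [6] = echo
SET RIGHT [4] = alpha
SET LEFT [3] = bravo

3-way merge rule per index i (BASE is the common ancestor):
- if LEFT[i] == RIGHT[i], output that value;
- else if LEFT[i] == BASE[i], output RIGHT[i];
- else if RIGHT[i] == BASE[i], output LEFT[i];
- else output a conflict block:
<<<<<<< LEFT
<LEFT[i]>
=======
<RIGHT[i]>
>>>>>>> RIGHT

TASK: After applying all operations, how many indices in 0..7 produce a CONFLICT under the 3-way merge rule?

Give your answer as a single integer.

Final LEFT:  [echo, delta, charlie, bravo, charlie, alpha, charlie, foxtrot]
Final RIGHT: [echo, delta, charlie, bravo, alpha, alpha, echo, foxtrot]
i=0: L=echo R=echo -> agree -> echo
i=1: L=delta R=delta -> agree -> delta
i=2: L=charlie R=charlie -> agree -> charlie
i=3: L=bravo R=bravo -> agree -> bravo
i=4: L=charlie=BASE, R=alpha -> take RIGHT -> alpha
i=5: L=alpha R=alpha -> agree -> alpha
i=6: L=charlie=BASE, R=echo -> take RIGHT -> echo
i=7: L=foxtrot R=foxtrot -> agree -> foxtrot
Conflict count: 0

Answer: 0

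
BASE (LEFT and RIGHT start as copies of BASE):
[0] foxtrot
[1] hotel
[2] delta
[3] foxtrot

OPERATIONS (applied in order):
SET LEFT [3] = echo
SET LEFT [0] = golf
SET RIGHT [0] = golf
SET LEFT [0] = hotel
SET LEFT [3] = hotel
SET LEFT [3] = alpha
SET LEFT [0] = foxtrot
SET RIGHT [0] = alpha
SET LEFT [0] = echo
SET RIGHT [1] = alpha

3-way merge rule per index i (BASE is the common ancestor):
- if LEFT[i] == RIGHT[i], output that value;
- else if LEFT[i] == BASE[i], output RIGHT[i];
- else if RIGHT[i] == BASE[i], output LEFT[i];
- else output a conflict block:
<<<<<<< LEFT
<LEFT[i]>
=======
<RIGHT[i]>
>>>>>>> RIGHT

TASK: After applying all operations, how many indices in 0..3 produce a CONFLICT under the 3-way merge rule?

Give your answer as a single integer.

Final LEFT:  [echo, hotel, delta, alpha]
Final RIGHT: [alpha, alpha, delta, foxtrot]
i=0: BASE=foxtrot L=echo R=alpha all differ -> CONFLICT
i=1: L=hotel=BASE, R=alpha -> take RIGHT -> alpha
i=2: L=delta R=delta -> agree -> delta
i=3: L=alpha, R=foxtrot=BASE -> take LEFT -> alpha
Conflict count: 1

Answer: 1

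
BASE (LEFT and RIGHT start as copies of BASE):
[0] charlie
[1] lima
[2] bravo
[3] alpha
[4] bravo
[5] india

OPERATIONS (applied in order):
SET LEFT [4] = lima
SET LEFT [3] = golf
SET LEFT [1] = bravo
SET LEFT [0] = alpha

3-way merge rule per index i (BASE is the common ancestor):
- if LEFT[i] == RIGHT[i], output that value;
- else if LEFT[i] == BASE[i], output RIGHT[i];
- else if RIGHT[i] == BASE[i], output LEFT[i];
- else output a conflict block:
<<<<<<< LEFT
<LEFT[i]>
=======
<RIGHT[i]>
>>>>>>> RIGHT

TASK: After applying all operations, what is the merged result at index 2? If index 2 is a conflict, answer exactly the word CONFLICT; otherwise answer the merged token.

Final LEFT:  [alpha, bravo, bravo, golf, lima, india]
Final RIGHT: [charlie, lima, bravo, alpha, bravo, india]
i=0: L=alpha, R=charlie=BASE -> take LEFT -> alpha
i=1: L=bravo, R=lima=BASE -> take LEFT -> bravo
i=2: L=bravo R=bravo -> agree -> bravo
i=3: L=golf, R=alpha=BASE -> take LEFT -> golf
i=4: L=lima, R=bravo=BASE -> take LEFT -> lima
i=5: L=india R=india -> agree -> india
Index 2 -> bravo

Answer: bravo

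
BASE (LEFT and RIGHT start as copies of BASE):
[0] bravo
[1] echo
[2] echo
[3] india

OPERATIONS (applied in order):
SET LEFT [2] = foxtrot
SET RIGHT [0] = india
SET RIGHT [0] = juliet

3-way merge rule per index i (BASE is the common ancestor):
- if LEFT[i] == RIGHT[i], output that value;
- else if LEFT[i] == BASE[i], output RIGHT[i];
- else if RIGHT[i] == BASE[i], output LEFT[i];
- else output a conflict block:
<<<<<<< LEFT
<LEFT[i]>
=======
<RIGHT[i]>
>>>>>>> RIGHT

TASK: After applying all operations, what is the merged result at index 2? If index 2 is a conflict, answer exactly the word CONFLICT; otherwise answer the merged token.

Answer: foxtrot

Derivation:
Final LEFT:  [bravo, echo, foxtrot, india]
Final RIGHT: [juliet, echo, echo, india]
i=0: L=bravo=BASE, R=juliet -> take RIGHT -> juliet
i=1: L=echo R=echo -> agree -> echo
i=2: L=foxtrot, R=echo=BASE -> take LEFT -> foxtrot
i=3: L=india R=india -> agree -> india
Index 2 -> foxtrot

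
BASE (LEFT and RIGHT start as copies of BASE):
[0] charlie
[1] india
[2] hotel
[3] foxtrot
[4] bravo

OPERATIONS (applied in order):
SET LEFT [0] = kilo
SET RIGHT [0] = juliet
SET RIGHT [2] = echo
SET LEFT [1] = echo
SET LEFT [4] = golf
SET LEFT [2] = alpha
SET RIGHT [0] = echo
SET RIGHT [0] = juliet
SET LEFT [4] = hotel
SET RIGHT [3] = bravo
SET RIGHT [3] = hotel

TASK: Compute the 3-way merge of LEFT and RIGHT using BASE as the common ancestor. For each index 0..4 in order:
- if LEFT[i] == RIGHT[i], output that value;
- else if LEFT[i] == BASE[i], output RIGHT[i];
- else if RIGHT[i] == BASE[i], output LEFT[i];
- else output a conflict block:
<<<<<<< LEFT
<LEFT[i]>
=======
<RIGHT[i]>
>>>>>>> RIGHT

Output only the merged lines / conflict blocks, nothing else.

Answer: <<<<<<< LEFT
kilo
=======
juliet
>>>>>>> RIGHT
echo
<<<<<<< LEFT
alpha
=======
echo
>>>>>>> RIGHT
hotel
hotel

Derivation:
Final LEFT:  [kilo, echo, alpha, foxtrot, hotel]
Final RIGHT: [juliet, india, echo, hotel, bravo]
i=0: BASE=charlie L=kilo R=juliet all differ -> CONFLICT
i=1: L=echo, R=india=BASE -> take LEFT -> echo
i=2: BASE=hotel L=alpha R=echo all differ -> CONFLICT
i=3: L=foxtrot=BASE, R=hotel -> take RIGHT -> hotel
i=4: L=hotel, R=bravo=BASE -> take LEFT -> hotel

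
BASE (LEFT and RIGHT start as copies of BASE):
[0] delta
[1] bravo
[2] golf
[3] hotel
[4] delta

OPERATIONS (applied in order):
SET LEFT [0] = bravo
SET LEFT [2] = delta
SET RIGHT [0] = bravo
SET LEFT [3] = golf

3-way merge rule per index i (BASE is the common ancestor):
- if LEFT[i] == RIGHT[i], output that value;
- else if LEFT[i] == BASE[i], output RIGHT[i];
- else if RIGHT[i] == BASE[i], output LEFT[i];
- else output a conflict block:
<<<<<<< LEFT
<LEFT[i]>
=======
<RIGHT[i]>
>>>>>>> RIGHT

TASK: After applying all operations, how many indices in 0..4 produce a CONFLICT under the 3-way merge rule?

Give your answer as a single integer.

Final LEFT:  [bravo, bravo, delta, golf, delta]
Final RIGHT: [bravo, bravo, golf, hotel, delta]
i=0: L=bravo R=bravo -> agree -> bravo
i=1: L=bravo R=bravo -> agree -> bravo
i=2: L=delta, R=golf=BASE -> take LEFT -> delta
i=3: L=golf, R=hotel=BASE -> take LEFT -> golf
i=4: L=delta R=delta -> agree -> delta
Conflict count: 0

Answer: 0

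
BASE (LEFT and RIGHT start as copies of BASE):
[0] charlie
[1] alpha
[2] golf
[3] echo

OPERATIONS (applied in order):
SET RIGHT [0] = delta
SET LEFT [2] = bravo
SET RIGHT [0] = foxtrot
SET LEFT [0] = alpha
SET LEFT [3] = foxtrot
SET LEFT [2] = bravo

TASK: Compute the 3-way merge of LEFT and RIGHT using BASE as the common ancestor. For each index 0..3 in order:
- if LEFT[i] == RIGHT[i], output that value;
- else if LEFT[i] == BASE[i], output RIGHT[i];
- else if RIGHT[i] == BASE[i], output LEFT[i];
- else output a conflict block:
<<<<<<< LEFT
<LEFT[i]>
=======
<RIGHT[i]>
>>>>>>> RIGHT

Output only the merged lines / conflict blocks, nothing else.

Answer: <<<<<<< LEFT
alpha
=======
foxtrot
>>>>>>> RIGHT
alpha
bravo
foxtrot

Derivation:
Final LEFT:  [alpha, alpha, bravo, foxtrot]
Final RIGHT: [foxtrot, alpha, golf, echo]
i=0: BASE=charlie L=alpha R=foxtrot all differ -> CONFLICT
i=1: L=alpha R=alpha -> agree -> alpha
i=2: L=bravo, R=golf=BASE -> take LEFT -> bravo
i=3: L=foxtrot, R=echo=BASE -> take LEFT -> foxtrot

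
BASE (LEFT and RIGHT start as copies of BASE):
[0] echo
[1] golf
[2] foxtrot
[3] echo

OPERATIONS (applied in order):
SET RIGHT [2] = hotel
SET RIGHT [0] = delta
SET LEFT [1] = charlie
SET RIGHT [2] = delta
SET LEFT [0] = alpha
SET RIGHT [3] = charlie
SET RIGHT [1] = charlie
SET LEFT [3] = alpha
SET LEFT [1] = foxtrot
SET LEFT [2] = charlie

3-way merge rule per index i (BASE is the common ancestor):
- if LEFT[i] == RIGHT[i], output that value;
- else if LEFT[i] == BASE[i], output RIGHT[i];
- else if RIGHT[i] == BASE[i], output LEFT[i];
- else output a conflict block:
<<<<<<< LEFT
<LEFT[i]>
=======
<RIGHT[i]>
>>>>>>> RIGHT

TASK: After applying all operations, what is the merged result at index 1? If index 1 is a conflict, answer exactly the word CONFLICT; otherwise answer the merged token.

Final LEFT:  [alpha, foxtrot, charlie, alpha]
Final RIGHT: [delta, charlie, delta, charlie]
i=0: BASE=echo L=alpha R=delta all differ -> CONFLICT
i=1: BASE=golf L=foxtrot R=charlie all differ -> CONFLICT
i=2: BASE=foxtrot L=charlie R=delta all differ -> CONFLICT
i=3: BASE=echo L=alpha R=charlie all differ -> CONFLICT
Index 1 -> CONFLICT

Answer: CONFLICT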